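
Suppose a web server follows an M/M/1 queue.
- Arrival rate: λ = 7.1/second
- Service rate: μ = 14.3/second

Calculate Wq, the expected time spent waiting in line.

First, compute utilization: ρ = λ/μ = 7.1/14.3 = 0.4965
For M/M/1: Wq = λ/(μ(μ-λ))
Wq = 7.1/(14.3 × (14.3-7.1))
Wq = 7.1/(14.3 × 7.20)
Wq = 0.06896 seconds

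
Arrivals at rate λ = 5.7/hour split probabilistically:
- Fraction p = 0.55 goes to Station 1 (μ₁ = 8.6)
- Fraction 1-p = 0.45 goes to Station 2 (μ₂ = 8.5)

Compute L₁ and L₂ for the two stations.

Effective rates: λ₁ = 5.7×0.55 = 3.135, λ₂ = 5.7×0.45 = 2.565
Station 1: ρ₁ = 3.135/8.6 = 0.364535, L₁ = ρ₁/(1-ρ₁) = 0.364535/(1-0.364535) = 0.5737
Station 2: ρ₂ = 2.565/8.5 = 0.30176, L₂ = ρ₂/(1-ρ₂) = 0.30176/(1-0.30176) = 0.4322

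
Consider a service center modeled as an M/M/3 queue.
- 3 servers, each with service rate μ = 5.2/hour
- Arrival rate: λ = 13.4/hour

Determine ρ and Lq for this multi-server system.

Traffic intensity: ρ = λ/(cμ) = 13.4/(3×5.2) = 0.8590
Since ρ = 0.8590 < 1, system is stable.
Offered load a = λ/μ = cρ = 13.4/5.2 = 2.5769
P₀ = [ Σₙ₌₀^2 aⁿ/n! + a^3/(3!(1-ρ)) ]⁻¹
Σ = a^0/0! + a^1/1! + a^2/2! = 1.0000 + 2.5769 + 3.3203 = 6.8972
a^3/(3!(1-ρ)) = 17.11214/(6 × 0.1410256) = 20.2234
P₀ = 1/(6.8972 + 20.2234) = 0.03687
Lq = P₀·a^3·ρ / (3!(1-ρ)²) = 0.036872 × 17.1121 × 0.85897 / (6 × 0.019888) = 4.5419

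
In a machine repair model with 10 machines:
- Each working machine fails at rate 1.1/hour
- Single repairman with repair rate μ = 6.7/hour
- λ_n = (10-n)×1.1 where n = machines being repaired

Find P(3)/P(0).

P(3)/P(0) = ∏_{i=0}^{3-1} λ_i/μ_{i+1}
= (10-0)×1.1/6.7 × (10-1)×1.1/6.7 × (10-2)×1.1/6.7
= 3.1863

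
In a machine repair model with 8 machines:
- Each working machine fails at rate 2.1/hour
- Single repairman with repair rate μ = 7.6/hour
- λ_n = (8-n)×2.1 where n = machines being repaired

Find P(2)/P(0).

P(2)/P(0) = ∏_{i=0}^{2-1} λ_i/μ_{i+1}
= (8-0)×2.1/7.6 × (8-1)×2.1/7.6
= 4.2756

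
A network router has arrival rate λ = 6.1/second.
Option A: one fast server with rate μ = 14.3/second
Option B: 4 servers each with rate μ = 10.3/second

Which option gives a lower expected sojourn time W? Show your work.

Option A: single server μ = 14.3 (M/M/1)
  ρ_A = 6.1/14.3 = 0.4266
  W_A = 1/(μ-λ) = 1/(14.3-6.1) = 1/8.20 = 0.1220

Option B: 4 servers μ = 10.3 (M/M/4)
  ρ_B = λ/(cμ) = 6.1/(4×10.3) = 0.1481
  Offered load a = λ/μ = cρ = 6.1/10.3 = 0.5922
  P₀ = [ Σₙ₌₀^3 aⁿ/n! + a^4/(4!(1-ρ)) ]⁻¹
  Σ = a^0/0! + a^1/1! + a^2/2! + a^3/3! = 1.0000 + 0.5922 + 0.1754 + 0.03462 = 1.8022
  a^4/(4!(1-ρ)) = 0.12302/(24 × 0.85194) = 0.006017
  P₀ = 1/(1.8022 + 0.006017) = 0.5530
  Lq = P₀·a^4·ρ / (4!(1-ρ)²) = 0.5530 × 0.1230 × 0.1481 / (24 × 0.7258) = 0.0005783
  Wq_B = Lq/λ = 0.0005783/6.1 = 0.00009480
  W_B = Wq_B + 1/μ = 0.00009480 + 0.09709 = 0.09718

Since W_B = 0.09718 < W_A = 0.1220, Option B (multiple servers) has the shorter time in system.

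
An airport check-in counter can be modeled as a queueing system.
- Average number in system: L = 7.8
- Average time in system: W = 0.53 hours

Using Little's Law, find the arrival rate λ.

Little's Law: L = λW, so λ = L/W
λ = 7.8/0.53 = 14.7170 passengers/hour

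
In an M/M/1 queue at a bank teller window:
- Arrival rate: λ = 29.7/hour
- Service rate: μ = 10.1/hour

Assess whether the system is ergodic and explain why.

Stability requires ρ = λ/(cμ) < 1
ρ = 29.7/(1 × 10.1) = 29.7/10.10 = 2.9406
Since 2.9406 ≥ 1, the system is UNSTABLE.
Queue grows without bound. Need μ > λ = 29.7.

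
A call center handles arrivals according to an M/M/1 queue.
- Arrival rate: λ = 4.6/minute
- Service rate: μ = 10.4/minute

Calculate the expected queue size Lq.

ρ = λ/μ = 4.6/10.4 = 0.4423
For M/M/1: Lq = λ²/(μ(μ-λ))
Lq = 21.16/(10.4 × 5.80)
Lq = 0.3508 calls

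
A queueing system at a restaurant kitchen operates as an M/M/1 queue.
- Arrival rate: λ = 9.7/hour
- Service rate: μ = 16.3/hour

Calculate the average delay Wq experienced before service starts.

First, compute utilization: ρ = λ/μ = 9.7/16.3 = 0.5951
For M/M/1: Wq = λ/(μ(μ-λ))
Wq = 9.7/(16.3 × (16.3-9.7))
Wq = 9.7/(16.3 × 6.60)
Wq = 0.09017 hours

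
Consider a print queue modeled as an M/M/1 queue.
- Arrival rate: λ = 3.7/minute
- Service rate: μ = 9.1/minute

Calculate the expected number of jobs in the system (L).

ρ = λ/μ = 3.7/9.1 = 0.4066
For M/M/1: L = λ/(μ-λ)
L = 3.7/(9.1-3.7) = 3.7/5.40
L = 0.6852 jobs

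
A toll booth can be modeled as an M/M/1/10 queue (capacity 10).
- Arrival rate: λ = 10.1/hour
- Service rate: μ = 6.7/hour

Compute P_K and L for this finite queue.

ρ = λ/μ = 10.1/6.7 = 1.50746
P₀ = (1-ρ)/(1-ρ^(K+1)) = (1-1.50746)/(1-1.50746^11) = -0.5075/-90.3490 = 0.005617
P_K = P₀×ρ^K = 0.005617 × 1.50746^10 = 0.005617 × 60.5980 = 0.3404
Blocking probability P_10 = 0.3404 (34.04%)
L = ρ[1 - (K+1)ρ^K + Kρ^(K+1)] / [(1-ρ)(1-ρ^(K+1))]
L = 1.50746 × (1 - 11×60.597955 + 10×91.348994) / ((1 - 1.50746) × (1 - 91.348994)) = 8.1512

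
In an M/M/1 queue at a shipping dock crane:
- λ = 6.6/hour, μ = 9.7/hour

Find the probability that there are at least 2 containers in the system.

ρ = λ/μ = 6.6/9.7 = 0.68041
P(N ≥ n) = ρⁿ
P(N ≥ 2) = 0.68041^2
P(N ≥ 2) = 0.4630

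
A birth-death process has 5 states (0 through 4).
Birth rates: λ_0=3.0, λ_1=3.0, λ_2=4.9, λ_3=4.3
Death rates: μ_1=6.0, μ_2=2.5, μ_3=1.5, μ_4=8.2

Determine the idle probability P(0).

Ratios P(n)/P(0) = (λ₀···λₙ₋₁)/(μ₁···μₙ):
P(1)/P(0) = (3.0)/(6.0) = 0.5000
P(2)/P(0) = (3.0×3.0)/(6.0×2.5) = 0.6000
P(3)/P(0) = (3.0×3.0×4.9)/(6.0×2.5×1.5) = 1.9600
P(4)/P(0) = (3.0×3.0×4.9×4.3)/(6.0×2.5×1.5×8.2) = 1.0278

Normalization: ∑ P(n) = 1
P(0) × (1.0000 + 0.5000 + 0.6000 + 1.9600 + 1.0278) = 1
P(0) × 5.0878 = 1
P(0) = 1/5.0878 = 0.1965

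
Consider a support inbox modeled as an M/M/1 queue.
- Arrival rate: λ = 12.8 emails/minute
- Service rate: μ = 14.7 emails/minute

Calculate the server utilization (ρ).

Server utilization: ρ = λ/μ
ρ = 12.8/14.7 = 0.8707
The server is busy 87.07% of the time.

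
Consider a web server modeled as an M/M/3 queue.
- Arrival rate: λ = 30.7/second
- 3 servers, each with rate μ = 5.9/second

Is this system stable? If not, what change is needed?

Stability requires ρ = λ/(cμ) < 1
ρ = 30.7/(3 × 5.9) = 30.7/17.70 = 1.7345
Since 1.7345 ≥ 1, the system is UNSTABLE.
Need c > λ/μ = 30.7/5.9 = 5.20.
Minimum servers needed: c = 6.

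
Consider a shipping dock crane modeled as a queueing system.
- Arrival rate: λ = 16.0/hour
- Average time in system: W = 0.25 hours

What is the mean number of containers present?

Little's Law: L = λW
L = 16.0 × 0.25 = 4.0000 containers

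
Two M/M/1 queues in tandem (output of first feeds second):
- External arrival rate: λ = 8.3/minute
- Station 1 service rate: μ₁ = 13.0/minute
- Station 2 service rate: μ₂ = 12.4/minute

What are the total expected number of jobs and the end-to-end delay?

By Jackson's theorem, each station behaves as independent M/M/1.
Station 1: ρ₁ = 8.3/13.0 = 0.6385, L₁ = ρ₁/(1-ρ₁) = λ/(μ₁-λ) = 8.3/4.70 = 1.765957
Station 2: ρ₂ = 8.3/12.4 = 0.6694, L₂ = ρ₂/(1-ρ₂) = λ/(μ₂-λ) = 8.3/4.10 = 2.024390
Total: L = L₁ + L₂ = 1.765957 + 2.024390 = 3.7903
W = L/λ = 3.7903/8.3 = 0.4567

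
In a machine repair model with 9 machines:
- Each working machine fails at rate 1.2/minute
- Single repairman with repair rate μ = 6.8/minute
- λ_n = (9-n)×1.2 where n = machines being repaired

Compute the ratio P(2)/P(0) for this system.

P(2)/P(0) = ∏_{i=0}^{2-1} λ_i/μ_{i+1}
= (9-0)×1.2/6.8 × (9-1)×1.2/6.8
= 2.2422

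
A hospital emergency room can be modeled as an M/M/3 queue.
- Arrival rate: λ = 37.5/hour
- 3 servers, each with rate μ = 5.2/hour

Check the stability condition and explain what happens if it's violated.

Stability requires ρ = λ/(cμ) < 1
ρ = 37.5/(3 × 5.2) = 37.5/15.60 = 2.4038
Since 2.4038 ≥ 1, the system is UNSTABLE.
Need c > λ/μ = 37.5/5.2 = 7.21.
Minimum servers needed: c = 8.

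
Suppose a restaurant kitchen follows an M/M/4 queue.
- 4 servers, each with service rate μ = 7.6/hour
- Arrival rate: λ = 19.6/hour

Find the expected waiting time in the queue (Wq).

Traffic intensity: ρ = λ/(cμ) = 19.6/(4×7.6) = 0.6447
Since ρ = 0.6447 < 1, system is stable.
Offered load a = λ/μ = cρ = 19.6/7.6 = 2.5789
P₀ = [ Σₙ₌₀^3 aⁿ/n! + a^4/(4!(1-ρ)) ]⁻¹
Σ = a^0/0! + a^1/1! + a^2/2! + a^3/3! = 1.0000 + 2.5789 + 3.3255 + 2.8588 = 9.7632
a^4/(4!(1-ρ)) = 44.2354/(24 × 0.35526) = 5.1881
P₀ = 1/(9.7632 + 5.1881) = 0.06688
Lq = P₀·a^4·ρ / (4!(1-ρ)²) = 0.06688 × 44.2354 × 0.6447 / (24 × 0.1262) = 0.6297
Wq = Lq/λ = 0.6297/19.6 = 0.03213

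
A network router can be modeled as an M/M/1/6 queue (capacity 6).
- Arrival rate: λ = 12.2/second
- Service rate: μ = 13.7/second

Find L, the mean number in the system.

ρ = λ/μ = 12.2/13.7 = 0.89051
P₀ = (1-ρ)/(1-ρ^(K+1)) = (1-0.89051)/(1-0.89051^7) = 0.1095/0.5559 = 0.1970
P_K = P₀×ρ^K = 0.19696 × 0.89051^6 = 0.19696 × 0.49869 = 0.09822
L = ρ[1 - (K+1)ρ^K + Kρ^(K+1)] / [(1-ρ)(1-ρ^(K+1))]
L = 0.89051 × (1 - 7×0.4986925 + 6×0.4440906) / ((1 - 0.89051) × (1 - 0.4440906)) = 2.5413 packets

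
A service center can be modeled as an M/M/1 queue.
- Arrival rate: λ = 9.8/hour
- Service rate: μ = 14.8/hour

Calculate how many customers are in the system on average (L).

ρ = λ/μ = 9.8/14.8 = 0.6622
For M/M/1: L = λ/(μ-λ)
L = 9.8/(14.8-9.8) = 9.8/5.00
L = 1.9600 customers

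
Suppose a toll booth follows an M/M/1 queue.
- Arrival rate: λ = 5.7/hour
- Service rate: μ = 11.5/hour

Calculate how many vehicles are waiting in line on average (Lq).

ρ = λ/μ = 5.7/11.5 = 0.4957
For M/M/1: Lq = λ²/(μ(μ-λ))
Lq = 32.49/(11.5 × 5.80)
Lq = 0.4871 vehicles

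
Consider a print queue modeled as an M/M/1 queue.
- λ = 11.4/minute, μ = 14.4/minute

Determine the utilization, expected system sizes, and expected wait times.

Step 1: ρ = λ/μ = 11.4/14.4 = 0.7917
Step 2: L = λ/(μ-λ) = 11.4/3.00 = 3.8000
Step 3: Lq = λ²/(μ(μ-λ)) = 129.96/(14.4×3.00) = 3.0083
Step 4: W = 1/(μ-λ) = 1/3.00 = 0.33333
Step 5: Wq = λ/(μ(μ-λ)) = 11.4/(14.4×3.00) = 0.2639
Step 6: P(0) = 1-ρ = 0.2083
Verify: L = λW = 11.4×0.33333 = 3.8000 ✔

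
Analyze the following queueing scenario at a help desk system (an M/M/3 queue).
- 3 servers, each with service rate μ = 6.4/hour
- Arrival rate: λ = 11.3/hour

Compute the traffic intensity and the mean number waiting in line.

Traffic intensity: ρ = λ/(cμ) = 11.3/(3×6.4) = 0.5885
Since ρ = 0.5885 < 1, system is stable.
Offered load a = λ/μ = cρ = 11.3/6.4 = 1.7656
P₀ = [ Σₙ₌₀^2 aⁿ/n! + a^3/(3!(1-ρ)) ]⁻¹
Σ = a^0/0! + a^1/1! + a^2/2! = 1.0000 + 1.7656 + 1.5587 = 4.3243
a^3/(3!(1-ρ)) = 5.50422/(6 × 0.411458) = 2.2296
P₀ = 1/(4.3243 + 2.2296) = 0.1526
Lq = P₀·a^3·ρ / (3!(1-ρ)²) = 0.1526 × 5.5042 × 0.5885 / (6 × 0.1693) = 0.4866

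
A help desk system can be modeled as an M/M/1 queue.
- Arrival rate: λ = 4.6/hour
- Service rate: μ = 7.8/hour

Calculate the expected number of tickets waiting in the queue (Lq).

ρ = λ/μ = 4.6/7.8 = 0.5897
For M/M/1: Lq = λ²/(μ(μ-λ))
Lq = 21.16/(7.8 × 3.20)
Lq = 0.8478 tickets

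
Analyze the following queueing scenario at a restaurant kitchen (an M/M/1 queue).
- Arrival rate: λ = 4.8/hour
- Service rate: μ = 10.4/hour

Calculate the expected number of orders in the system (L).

ρ = λ/μ = 4.8/10.4 = 0.4615
For M/M/1: L = λ/(μ-λ)
L = 4.8/(10.4-4.8) = 4.8/5.60
L = 0.8571 orders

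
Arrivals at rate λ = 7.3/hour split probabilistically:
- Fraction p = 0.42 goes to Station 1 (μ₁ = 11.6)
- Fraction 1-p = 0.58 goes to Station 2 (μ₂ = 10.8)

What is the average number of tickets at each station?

Effective rates: λ₁ = 7.3×0.42 = 3.066, λ₂ = 7.3×0.58 = 4.234
Station 1: ρ₁ = 3.066/11.6 = 0.26431, L₁ = ρ₁/(1-ρ₁) = 0.26431/(1-0.26431) = 0.3593
Station 2: ρ₂ = 4.234/10.8 = 0.39204, L₂ = ρ₂/(1-ρ₂) = 0.39204/(1-0.39204) = 0.6448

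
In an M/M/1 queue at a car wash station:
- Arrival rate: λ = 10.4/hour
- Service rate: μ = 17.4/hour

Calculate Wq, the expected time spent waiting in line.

First, compute utilization: ρ = λ/μ = 10.4/17.4 = 0.5977
For M/M/1: Wq = λ/(μ(μ-λ))
Wq = 10.4/(17.4 × (17.4-10.4))
Wq = 10.4/(17.4 × 7.00)
Wq = 0.08539 hours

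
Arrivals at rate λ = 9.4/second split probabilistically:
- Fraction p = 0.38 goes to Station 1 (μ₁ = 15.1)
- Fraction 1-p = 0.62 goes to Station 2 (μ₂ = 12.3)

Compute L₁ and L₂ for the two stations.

Effective rates: λ₁ = 9.4×0.38 = 3.572, λ₂ = 9.4×0.62 = 5.828
Station 1: ρ₁ = 3.572/15.1 = 0.2366, L₁ = ρ₁/(1-ρ₁) = 0.2366/(1-0.2366) = 0.3099
Station 2: ρ₂ = 5.828/12.3 = 0.47382, L₂ = ρ₂/(1-ρ₂) = 0.47382/(1-0.47382) = 0.9005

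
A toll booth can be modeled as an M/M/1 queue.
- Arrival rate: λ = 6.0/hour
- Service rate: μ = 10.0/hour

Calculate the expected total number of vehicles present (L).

ρ = λ/μ = 6.0/10.0 = 0.6000
For M/M/1: L = λ/(μ-λ)
L = 6.0/(10.0-6.0) = 6.0/4.00
L = 1.5000 vehicles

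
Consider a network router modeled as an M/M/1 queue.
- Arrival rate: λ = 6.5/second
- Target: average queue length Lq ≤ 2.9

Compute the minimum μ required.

For M/M/1: Lq = λ²/(μ(μ-λ))
Need Lq ≤ 2.9, i.e. μ(μ-λ) ≥ λ²/2.9
μ² - 6.5μ - 42.25/2.9 ≥ 0  →  μ² - 6.5μ - 14.56897 ≥ 0
Quadratic formula (positive root): μ = [λ + √(λ² + 4×14.56897)]/2
Discriminant: 42.25 + 4×14.56897 = 100.5259, √100.5259 = 10.0263
μ ≥ (6.5 + 10.0263)/2 = 8.2631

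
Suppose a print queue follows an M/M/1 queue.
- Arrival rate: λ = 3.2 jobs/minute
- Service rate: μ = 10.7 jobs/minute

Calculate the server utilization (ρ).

Server utilization: ρ = λ/μ
ρ = 3.2/10.7 = 0.2991
The server is busy 29.91% of the time.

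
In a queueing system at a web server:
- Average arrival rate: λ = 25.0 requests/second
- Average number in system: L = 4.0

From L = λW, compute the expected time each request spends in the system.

Little's Law: L = λW, so W = L/λ
W = 4.0/25.0 = 0.1600 seconds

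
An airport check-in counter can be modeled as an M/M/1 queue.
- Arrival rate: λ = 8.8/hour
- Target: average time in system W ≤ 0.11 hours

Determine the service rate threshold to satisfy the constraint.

For M/M/1: W = 1/(μ-λ)
Need W ≤ 0.11, so 1/(μ-λ) ≤ 0.11
μ - λ ≥ 1/0.11 = 9.0909
μ ≥ 8.8 + 9.0909 = 17.8909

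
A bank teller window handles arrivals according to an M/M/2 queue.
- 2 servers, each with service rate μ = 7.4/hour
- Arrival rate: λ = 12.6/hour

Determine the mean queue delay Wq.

Traffic intensity: ρ = λ/(cμ) = 12.6/(2×7.4) = 0.8514
Since ρ = 0.8514 < 1, system is stable.
Offered load a = λ/μ = cρ = 12.6/7.4 = 1.7027
P₀ = [ Σₙ₌₀^1 aⁿ/n! + a^2/(2!(1-ρ)) ]⁻¹
Σ = a^0/0! + a^1/1! = 1.0000 + 1.7027 = 2.7027
a^2/(2!(1-ρ)) = 2.8992/(2 × 0.14865) = 9.7518
P₀ = 1/(2.7027 + 9.7518) = 0.08029
Lq = P₀·a^2·ρ / (2!(1-ρ)²) = 0.0802920 × 2.89920 × 0.851351 / (2 × 0.0220964) = 4.4844
Wq = Lq/λ = 4.4844/12.6 = 0.3559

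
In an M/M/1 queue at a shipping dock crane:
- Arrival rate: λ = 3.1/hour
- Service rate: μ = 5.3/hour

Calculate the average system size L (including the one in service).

ρ = λ/μ = 3.1/5.3 = 0.5849
For M/M/1: L = λ/(μ-λ)
L = 3.1/(5.3-3.1) = 3.1/2.20
L = 1.4091 containers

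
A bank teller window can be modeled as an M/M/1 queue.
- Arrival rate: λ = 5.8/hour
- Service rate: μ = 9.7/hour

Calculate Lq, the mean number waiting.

ρ = λ/μ = 5.8/9.7 = 0.5979
For M/M/1: Lq = λ²/(μ(μ-λ))
Lq = 33.64/(9.7 × 3.90)
Lq = 0.8892 transactions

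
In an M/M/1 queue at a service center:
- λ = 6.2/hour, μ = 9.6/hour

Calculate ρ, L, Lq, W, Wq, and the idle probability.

Step 1: ρ = λ/μ = 6.2/9.6 = 0.6458
Step 2: L = λ/(μ-λ) = 6.2/3.40 = 1.8235
Step 3: Lq = λ²/(μ(μ-λ)) = 38.44/(9.6×3.40) = 1.1777
Step 4: W = 1/(μ-λ) = 1/3.40 = 0.29412
Step 5: Wq = λ/(μ(μ-λ)) = 6.2/(9.6×3.40) = 0.1900
Step 6: P(0) = 1-ρ = 0.3542
Verify: L = λW = 6.2×0.29412 = 1.8235 ✔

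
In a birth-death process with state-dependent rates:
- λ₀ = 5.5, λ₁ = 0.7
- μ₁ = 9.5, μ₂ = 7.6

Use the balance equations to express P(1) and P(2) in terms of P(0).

Balance equations:
State 0: λ₀P₀ = μ₁P₁ → P₁ = (λ₀/μ₁)P₀ = (5.5/9.5)P₀ = 0.5789P₀
State 1: P₂ = (λ₀λ₁)/(μ₁μ₂)P₀ = (5.5×0.7)/(9.5×7.6)P₀ = 0.05332P₀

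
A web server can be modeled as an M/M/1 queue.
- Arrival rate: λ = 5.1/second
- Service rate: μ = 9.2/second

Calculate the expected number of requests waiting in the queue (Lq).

ρ = λ/μ = 5.1/9.2 = 0.5543
For M/M/1: Lq = λ²/(μ(μ-λ))
Lq = 26.01/(9.2 × 4.10)
Lq = 0.6896 requests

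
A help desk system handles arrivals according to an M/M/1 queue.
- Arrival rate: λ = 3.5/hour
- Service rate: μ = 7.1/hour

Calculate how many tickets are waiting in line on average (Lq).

ρ = λ/μ = 3.5/7.1 = 0.4930
For M/M/1: Lq = λ²/(μ(μ-λ))
Lq = 12.25/(7.1 × 3.60)
Lq = 0.4793 tickets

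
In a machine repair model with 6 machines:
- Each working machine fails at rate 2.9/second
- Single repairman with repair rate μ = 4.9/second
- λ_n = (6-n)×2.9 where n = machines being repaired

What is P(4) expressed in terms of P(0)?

P(4)/P(0) = ∏_{i=0}^{4-1} λ_i/μ_{i+1}
= (6-0)×2.9/4.9 × (6-1)×2.9/4.9 × (6-2)×2.9/4.9 × (6-3)×2.9/4.9
= 44.1682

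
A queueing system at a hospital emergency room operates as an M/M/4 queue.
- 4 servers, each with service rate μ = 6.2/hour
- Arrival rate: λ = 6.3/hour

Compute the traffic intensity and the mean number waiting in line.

Traffic intensity: ρ = λ/(cμ) = 6.3/(4×6.2) = 0.2540
Since ρ = 0.2540 < 1, system is stable.
Offered load a = λ/μ = cρ = 6.3/6.2 = 1.0161
P₀ = [ Σₙ₌₀^3 aⁿ/n! + a^4/(4!(1-ρ)) ]⁻¹
Σ = a^0/0! + a^1/1! + a^2/2! + a^3/3! = 1.0000 + 1.0161 + 0.5163 + 0.1749 = 2.7073
a^4/(4!(1-ρ)) = 1.0661/(24 × 0.7460) = 0.05955
P₀ = 1/(2.7073 + 0.05955) = 0.3614
Lq = P₀·a^4·ρ / (4!(1-ρ)²) = 0.36143 × 1.0661 × 0.25403 / (24 × 0.55647) = 0.007329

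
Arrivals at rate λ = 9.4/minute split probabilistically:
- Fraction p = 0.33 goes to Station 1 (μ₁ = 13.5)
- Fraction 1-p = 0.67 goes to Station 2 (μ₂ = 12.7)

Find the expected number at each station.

Effective rates: λ₁ = 9.4×0.33 = 3.102, λ₂ = 9.4×0.67 = 6.298
Station 1: ρ₁ = 3.102/13.5 = 0.22978, L₁ = ρ₁/(1-ρ₁) = 0.22978/(1-0.22978) = 0.2983
Station 2: ρ₂ = 6.298/12.7 = 0.49591, L₂ = ρ₂/(1-ρ₂) = 0.49591/(1-0.49591) = 0.9838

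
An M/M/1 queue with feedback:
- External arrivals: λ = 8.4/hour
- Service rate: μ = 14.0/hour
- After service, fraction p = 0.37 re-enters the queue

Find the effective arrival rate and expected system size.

Effective arrival rate: λ_eff = λ/(1-p) = 8.4/(1-0.37) = 8.4/0.63 = 13.33333
ρ = λ_eff/μ = 13.33333/14.0 = 0.952381
L = ρ/(1-ρ) = 0.952381/(1-0.952381) = 20.0000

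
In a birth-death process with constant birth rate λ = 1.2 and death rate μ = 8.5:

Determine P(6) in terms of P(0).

For constant rates: P(n)/P(0) = (λ/μ)^n
P(6)/P(0) = (1.2/8.5)^6 = 0.141176^6 = 0.000007917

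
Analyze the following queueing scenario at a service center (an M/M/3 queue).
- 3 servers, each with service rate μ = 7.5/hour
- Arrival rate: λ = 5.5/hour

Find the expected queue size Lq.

Traffic intensity: ρ = λ/(cμ) = 5.5/(3×7.5) = 0.2444
Since ρ = 0.2444 < 1, system is stable.
Offered load a = λ/μ = cρ = 5.5/7.5 = 0.7333
P₀ = [ Σₙ₌₀^2 aⁿ/n! + a^3/(3!(1-ρ)) ]⁻¹
Σ = a^0/0! + a^1/1! + a^2/2! = 1.0000 + 0.7333 + 0.2689 = 2.0022
a^3/(3!(1-ρ)) = 0.3944/(6 × 0.7556) = 0.08699
P₀ = 1/(2.00222 + 0.0869935) = 0.4786
Lq = P₀·a^3·ρ / (3!(1-ρ)²) = 0.4786 × 0.3944 × 0.2444 / (6 × 0.5709) = 0.01347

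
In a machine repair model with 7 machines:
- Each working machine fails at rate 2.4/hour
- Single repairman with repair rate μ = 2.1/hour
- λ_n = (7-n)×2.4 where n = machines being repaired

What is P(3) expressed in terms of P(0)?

P(3)/P(0) = ∏_{i=0}^{3-1} λ_i/μ_{i+1}
= (7-0)×2.4/2.1 × (7-1)×2.4/2.1 × (7-2)×2.4/2.1
= 313.4694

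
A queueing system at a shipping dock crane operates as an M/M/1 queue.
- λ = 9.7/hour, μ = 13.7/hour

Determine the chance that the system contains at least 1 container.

ρ = λ/μ = 9.7/13.7 = 0.7080
P(N ≥ n) = ρⁿ
P(N ≥ 1) = 0.7080^1
P(N ≥ 1) = 0.7080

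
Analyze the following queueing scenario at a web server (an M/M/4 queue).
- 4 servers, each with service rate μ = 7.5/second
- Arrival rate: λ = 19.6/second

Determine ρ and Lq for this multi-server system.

Traffic intensity: ρ = λ/(cμ) = 19.6/(4×7.5) = 0.6533
Since ρ = 0.6533 < 1, system is stable.
Offered load a = λ/μ = cρ = 19.6/7.5 = 2.6133
P₀ = [ Σₙ₌₀^3 aⁿ/n! + a^4/(4!(1-ρ)) ]⁻¹
Σ = a^0/0! + a^1/1! + a^2/2! + a^3/3! = 1.0000 + 2.6133 + 3.4148 + 2.9746 = 10.0027
a^4/(4!(1-ρ)) = 46.6422/(24 × 0.34667) = 5.6060
P₀ = 1/(10.0027 + 5.6060) = 0.06407
Lq = P₀·a^4·ρ / (4!(1-ρ)²) = 0.064067 × 46.6422 × 0.65333 / (24 × 0.12018) = 0.6769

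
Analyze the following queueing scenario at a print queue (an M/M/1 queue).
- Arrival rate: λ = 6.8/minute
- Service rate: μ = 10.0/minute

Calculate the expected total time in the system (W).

First, compute utilization: ρ = λ/μ = 6.8/10.0 = 0.6800
For M/M/1: W = 1/(μ-λ)
W = 1/(10.0-6.8) = 1/3.20
W = 0.3125 minutes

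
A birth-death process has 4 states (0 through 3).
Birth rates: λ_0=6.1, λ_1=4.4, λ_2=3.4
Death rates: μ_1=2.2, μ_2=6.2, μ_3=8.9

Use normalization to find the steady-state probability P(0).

Ratios P(n)/P(0) = (λ₀···λₙ₋₁)/(μ₁···μₙ):
P(1)/P(0) = (6.1)/(2.2) = 2.77273
P(2)/P(0) = (6.1×4.4)/(2.2×6.2) = 1.96774
P(3)/P(0) = (6.1×4.4×3.4)/(2.2×6.2×8.9) = 0.751722

Normalization: ∑ P(n) = 1
P(0) × (1.00000 + 2.77273 + 1.96774 + 0.751722) = 1
P(0) × 6.4922 = 1
P(0) = 1/6.4922 = 0.1540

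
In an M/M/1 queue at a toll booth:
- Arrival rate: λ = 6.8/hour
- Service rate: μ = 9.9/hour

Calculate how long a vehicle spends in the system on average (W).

First, compute utilization: ρ = λ/μ = 6.8/9.9 = 0.6869
For M/M/1: W = 1/(μ-λ)
W = 1/(9.9-6.8) = 1/3.10
W = 0.3226 hours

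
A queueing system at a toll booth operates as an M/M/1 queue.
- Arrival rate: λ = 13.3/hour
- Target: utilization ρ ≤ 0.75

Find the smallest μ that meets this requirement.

ρ = λ/μ, so μ = λ/ρ
μ ≥ 13.3/0.75 = 17.7333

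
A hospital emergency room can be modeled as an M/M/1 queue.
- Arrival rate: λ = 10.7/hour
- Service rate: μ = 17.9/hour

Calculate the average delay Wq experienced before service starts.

First, compute utilization: ρ = λ/μ = 10.7/17.9 = 0.5978
For M/M/1: Wq = λ/(μ(μ-λ))
Wq = 10.7/(17.9 × (17.9-10.7))
Wq = 10.7/(17.9 × 7.20)
Wq = 0.08302 hours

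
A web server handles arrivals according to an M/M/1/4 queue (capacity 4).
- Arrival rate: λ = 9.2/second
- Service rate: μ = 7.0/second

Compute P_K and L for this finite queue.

ρ = λ/μ = 9.2/7.0 = 1.314286
P₀ = (1-ρ)/(1-ρ^(K+1)) = (1-1.314286)/(1-1.314286^5) = -0.3143/-2.9215 = 0.1076
P_K = P₀×ρ^K = 0.1076 × 1.314286^4 = 0.1076 × 2.9837 = 0.3210
Blocking probability P_4 = 0.3210 (32.10%)
L = ρ[1 - (K+1)ρ^K + Kρ^(K+1)] / [(1-ρ)(1-ρ^(K+1))]
L = 1.314286 × (1 - 5×2.98373 + 4×3.92147) / ((1 - 1.314286) × (1 - 3.92147)) = 2.5296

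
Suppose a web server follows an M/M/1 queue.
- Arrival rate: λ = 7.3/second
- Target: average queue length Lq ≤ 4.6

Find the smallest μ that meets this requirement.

For M/M/1: Lq = λ²/(μ(μ-λ))
Need Lq ≤ 4.6, i.e. μ(μ-λ) ≥ λ²/4.6
μ² - 7.3μ - 53.29/4.6 ≥ 0  →  μ² - 7.3μ - 11.58478 ≥ 0
Quadratic formula (positive root): μ = [λ + √(λ² + 4×11.58478)]/2
Discriminant: 53.29 + 4×11.58478 = 99.6291, √99.6291 = 9.9814
μ ≥ (7.3 + 9.9814)/2 = 8.6407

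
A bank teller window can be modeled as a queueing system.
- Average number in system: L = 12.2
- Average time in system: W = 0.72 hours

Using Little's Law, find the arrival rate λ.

Little's Law: L = λW, so λ = L/W
λ = 12.2/0.72 = 16.9444 transactions/hour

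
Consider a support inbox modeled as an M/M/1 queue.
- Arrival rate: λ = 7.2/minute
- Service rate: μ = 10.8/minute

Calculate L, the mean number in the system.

ρ = λ/μ = 7.2/10.8 = 0.6667
For M/M/1: L = λ/(μ-λ)
L = 7.2/(10.8-7.2) = 7.2/3.60
L = 2.0000 emails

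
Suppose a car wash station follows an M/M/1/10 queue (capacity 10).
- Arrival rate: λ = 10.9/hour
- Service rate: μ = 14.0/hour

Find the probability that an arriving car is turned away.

ρ = λ/μ = 10.9/14.0 = 0.77857
P₀ = (1-ρ)/(1-ρ^(K+1)) = (1-0.77857)/(1-0.77857^11) = 0.2214/0.9363 = 0.2365
P_K = P₀×ρ^K = 0.2365 × 0.77857^10 = 0.2365 × 0.08184 = 0.01936
Blocking probability = 1.94%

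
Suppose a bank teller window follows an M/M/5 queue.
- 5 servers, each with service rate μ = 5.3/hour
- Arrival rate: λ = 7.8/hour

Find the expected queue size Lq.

Traffic intensity: ρ = λ/(cμ) = 7.8/(5×5.3) = 0.2943
Since ρ = 0.2943 < 1, system is stable.
Offered load a = λ/μ = cρ = 7.8/5.3 = 1.4717
P₀ = [ Σₙ₌₀^4 aⁿ/n! + a^5/(5!(1-ρ)) ]⁻¹
Σ = a^0/0! + a^1/1! + a^2/2! + a^3/3! + a^4/4! = 1.0000 + 1.4717 + 1.0829 + 0.5313 + 0.1955 = 4.2814
a^5/(5!(1-ρ)) = 6.9039/(120 × 0.7057) = 0.08153
P₀ = 1/(4.2814 + 0.08153) = 0.2292
Lq = P₀·a^5·ρ / (5!(1-ρ)²) = 0.22921 × 6.9039 × 0.29434 / (120 × 0.49796) = 0.007795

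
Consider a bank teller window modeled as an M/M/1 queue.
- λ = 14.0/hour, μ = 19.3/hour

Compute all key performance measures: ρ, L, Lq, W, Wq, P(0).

Step 1: ρ = λ/μ = 14.0/19.3 = 0.7254
Step 2: L = λ/(μ-λ) = 14.0/5.30 = 2.6415
Step 3: Lq = λ²/(μ(μ-λ)) = 196.00/(19.3×5.30) = 1.9161
Step 4: W = 1/(μ-λ) = 1/5.30 = 0.18868
Step 5: Wq = λ/(μ(μ-λ)) = 14.0/(19.3×5.30) = 0.1369
Step 6: P(0) = 1-ρ = 0.2746
Verify: L = λW = 14.0×0.18868 = 2.6415 ✔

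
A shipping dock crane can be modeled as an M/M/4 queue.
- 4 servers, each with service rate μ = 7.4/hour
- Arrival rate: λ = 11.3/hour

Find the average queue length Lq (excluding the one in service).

Traffic intensity: ρ = λ/(cμ) = 11.3/(4×7.4) = 0.3818
Since ρ = 0.3818 < 1, system is stable.
Offered load a = λ/μ = cρ = 11.3/7.4 = 1.5270
P₀ = [ Σₙ₌₀^3 aⁿ/n! + a^4/(4!(1-ρ)) ]⁻¹
Σ = a^0/0! + a^1/1! + a^2/2! + a^3/3! = 1.0000 + 1.5270 + 1.1659 + 0.5935 = 4.2864
a^4/(4!(1-ρ)) = 5.4373/(24 × 0.6182) = 0.3665
P₀ = 1/(4.2864 + 0.3665) = 0.2149
Lq = P₀·a^4·ρ / (4!(1-ρ)²) = 0.21492 × 5.4373 × 0.38176 / (24 × 0.38222) = 0.04863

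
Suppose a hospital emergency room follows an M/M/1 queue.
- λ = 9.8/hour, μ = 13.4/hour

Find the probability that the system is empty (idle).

ρ = λ/μ = 9.8/13.4 = 0.7313
P(0) = 1 - ρ = 1 - 0.7313 = 0.2687
The server is idle 26.87% of the time.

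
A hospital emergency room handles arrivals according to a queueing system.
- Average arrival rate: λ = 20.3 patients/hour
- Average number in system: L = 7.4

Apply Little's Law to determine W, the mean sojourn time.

Little's Law: L = λW, so W = L/λ
W = 7.4/20.3 = 0.3645 hours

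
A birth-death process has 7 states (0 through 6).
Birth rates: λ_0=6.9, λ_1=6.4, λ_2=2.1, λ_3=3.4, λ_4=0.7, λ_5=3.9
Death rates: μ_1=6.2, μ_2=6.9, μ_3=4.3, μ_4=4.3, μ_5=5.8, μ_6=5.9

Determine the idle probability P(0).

Ratios P(n)/P(0) = (λ₀···λₙ₋₁)/(μ₁···μₙ):
P(1)/P(0) = (6.9)/(6.2) = 1.1129
P(2)/P(0) = (6.9×6.4)/(6.2×6.9) = 1.0323
P(3)/P(0) = (6.9×6.4×2.1)/(6.2×6.9×4.3) = 0.5041
P(4)/P(0) = (6.9×6.4×2.1×3.4)/(6.2×6.9×4.3×4.3) = 0.3986
P(5)/P(0) = (6.9×6.4×2.1×3.4×0.7)/(6.2×6.9×4.3×4.3×5.8) = 0.04811
P(6)/P(0) = (6.9×6.4×2.1×3.4×0.7×3.9)/(6.2×6.9×4.3×4.3×5.8×5.9) = 0.03180

Normalization: ∑ P(n) = 1
P(0) × (1.0000 + 1.1129 + 1.0323 + 0.5041 + 0.3986 + 0.04811 + 0.03180) = 1
P(0) × 4.1278 = 1
P(0) = 1/4.1278 = 0.2423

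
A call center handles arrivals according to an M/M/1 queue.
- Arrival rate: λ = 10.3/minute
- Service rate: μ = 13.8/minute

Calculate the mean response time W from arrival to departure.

First, compute utilization: ρ = λ/μ = 10.3/13.8 = 0.7464
For M/M/1: W = 1/(μ-λ)
W = 1/(13.8-10.3) = 1/3.50
W = 0.2857 minutes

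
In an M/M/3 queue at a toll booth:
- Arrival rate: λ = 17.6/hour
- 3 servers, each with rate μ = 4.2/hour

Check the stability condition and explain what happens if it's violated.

Stability requires ρ = λ/(cμ) < 1
ρ = 17.6/(3 × 4.2) = 17.6/12.60 = 1.3968
Since 1.3968 ≥ 1, the system is UNSTABLE.
Need c > λ/μ = 17.6/4.2 = 4.19.
Minimum servers needed: c = 5.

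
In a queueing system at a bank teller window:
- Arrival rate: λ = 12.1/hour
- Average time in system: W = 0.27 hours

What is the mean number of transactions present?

Little's Law: L = λW
L = 12.1 × 0.27 = 3.2670 transactions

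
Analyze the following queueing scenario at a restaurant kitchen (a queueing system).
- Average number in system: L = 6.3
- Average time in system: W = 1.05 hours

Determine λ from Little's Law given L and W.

Little's Law: L = λW, so λ = L/W
λ = 6.3/1.05 = 6.0000 orders/hour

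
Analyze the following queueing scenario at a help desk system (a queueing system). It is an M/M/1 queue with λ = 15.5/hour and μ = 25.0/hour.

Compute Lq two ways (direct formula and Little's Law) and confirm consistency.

Method 1 (direct): Lq = λ²/(μ(μ-λ)) = 240.25/(25.0 × 9.50) = 1.0116

Method 2 (Little's Law):
W = 1/(μ-λ) = 1/9.50 = 0.105263
Wq = W - 1/μ = 0.105263 - 0.0400000 = 0.065263
Lq = λWq = 15.5 × 0.065263 = 1.0116 ✔ (matches Method 1)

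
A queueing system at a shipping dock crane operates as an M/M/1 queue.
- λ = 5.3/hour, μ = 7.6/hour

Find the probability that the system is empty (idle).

ρ = λ/μ = 5.3/7.6 = 0.6974
P(0) = 1 - ρ = 1 - 0.6974 = 0.3026
The server is idle 30.26% of the time.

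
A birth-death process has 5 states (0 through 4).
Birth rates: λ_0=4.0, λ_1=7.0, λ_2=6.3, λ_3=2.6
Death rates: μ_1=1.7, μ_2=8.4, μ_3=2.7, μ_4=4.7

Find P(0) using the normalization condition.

Ratios P(n)/P(0) = (λ₀···λₙ₋₁)/(μ₁···μₙ):
P(1)/P(0) = (4.0)/(1.7) = 2.3529
P(2)/P(0) = (4.0×7.0)/(1.7×8.4) = 1.9608
P(3)/P(0) = (4.0×7.0×6.3)/(1.7×8.4×2.7) = 4.5752
P(4)/P(0) = (4.0×7.0×6.3×2.6)/(1.7×8.4×2.7×4.7) = 2.5309

Normalization: ∑ P(n) = 1
P(0) × (1.0000 + 2.3529 + 1.9608 + 4.5752 + 2.5309) = 1
P(0) × 12.4198 = 1
P(0) = 1/12.4198 = 0.08052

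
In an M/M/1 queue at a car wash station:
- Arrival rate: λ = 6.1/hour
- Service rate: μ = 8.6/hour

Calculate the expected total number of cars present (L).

ρ = λ/μ = 6.1/8.6 = 0.7093
For M/M/1: L = λ/(μ-λ)
L = 6.1/(8.6-6.1) = 6.1/2.50
L = 2.4400 cars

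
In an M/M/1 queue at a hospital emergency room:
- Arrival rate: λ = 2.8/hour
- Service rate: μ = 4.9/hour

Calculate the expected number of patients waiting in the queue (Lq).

ρ = λ/μ = 2.8/4.9 = 0.5714
For M/M/1: Lq = λ²/(μ(μ-λ))
Lq = 7.84/(4.9 × 2.10)
Lq = 0.7619 patients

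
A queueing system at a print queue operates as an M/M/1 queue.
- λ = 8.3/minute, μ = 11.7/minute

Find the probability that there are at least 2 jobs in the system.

ρ = λ/μ = 8.3/11.7 = 0.709402
P(N ≥ n) = ρⁿ
P(N ≥ 2) = 0.709402^2
P(N ≥ 2) = 0.5033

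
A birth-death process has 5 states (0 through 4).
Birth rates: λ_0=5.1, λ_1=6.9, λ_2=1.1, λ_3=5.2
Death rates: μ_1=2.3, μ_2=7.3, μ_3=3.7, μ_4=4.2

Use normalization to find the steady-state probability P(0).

Ratios P(n)/P(0) = (λ₀···λₙ₋₁)/(μ₁···μₙ):
P(1)/P(0) = (5.1)/(2.3) = 2.21739
P(2)/P(0) = (5.1×6.9)/(2.3×7.3) = 2.09589
P(3)/P(0) = (5.1×6.9×1.1)/(2.3×7.3×3.7) = 0.623103
P(4)/P(0) = (5.1×6.9×1.1×5.2)/(2.3×7.3×3.7×4.2) = 0.771460

Normalization: ∑ P(n) = 1
P(0) × (1.00000 + 2.21739 + 2.09589 + 0.623103 + 0.771460) = 1
P(0) × 6.7078 = 1
P(0) = 1/6.7078 = 0.1491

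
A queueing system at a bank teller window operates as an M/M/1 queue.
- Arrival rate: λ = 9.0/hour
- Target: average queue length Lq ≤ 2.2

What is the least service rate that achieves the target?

For M/M/1: Lq = λ²/(μ(μ-λ))
Need Lq ≤ 2.2, i.e. μ(μ-λ) ≥ λ²/2.2
μ² - 9.0μ - 81.00/2.2 ≥ 0  →  μ² - 9.0μ - 36.81818 ≥ 0
Quadratic formula (positive root): μ = [λ + √(λ² + 4×36.81818)]/2
Discriminant: 81.00 + 4×36.81818 = 228.2727, √228.2727 = 15.1087
μ ≥ (9.0 + 15.1087)/2 = 12.0543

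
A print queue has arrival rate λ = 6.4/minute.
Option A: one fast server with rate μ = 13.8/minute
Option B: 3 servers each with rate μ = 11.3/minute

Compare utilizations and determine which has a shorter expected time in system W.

Option A: single server μ = 13.8 (M/M/1)
  ρ_A = 6.4/13.8 = 0.4638
  W_A = 1/(μ-λ) = 1/(13.8-6.4) = 1/7.40 = 0.1351

Option B: 3 servers μ = 11.3 (M/M/3)
  ρ_B = λ/(cμ) = 6.4/(3×11.3) = 0.1888
  Offered load a = λ/μ = cρ = 6.4/11.3 = 0.5664
  P₀ = [ Σₙ₌₀^2 aⁿ/n! + a^3/(3!(1-ρ)) ]⁻¹
  Σ = a^0/0! + a^1/1! + a^2/2! = 1.0000 + 0.5664 + 0.1604 = 1.7268
  a^3/(3!(1-ρ)) = 0.1817/(6 × 0.8112) = 0.03733
  P₀ = 1/(1.7268 + 0.03733) = 0.5669
  Lq = P₀·a^3·ρ / (3!(1-ρ)²) = 0.56687 × 0.18168 × 0.18879 / (6 × 0.65806) = 0.004924
  Wq_B = Lq/λ = 0.004924/6.4 = 0.0007694
  W_B = Wq_B + 1/μ = 0.0007694 + 0.08850 = 0.08927

Since W_B = 0.08927 < W_A = 0.1351, Option B (multiple servers) has the shorter time in system.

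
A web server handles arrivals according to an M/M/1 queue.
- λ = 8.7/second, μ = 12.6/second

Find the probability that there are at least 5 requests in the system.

ρ = λ/μ = 8.7/12.6 = 0.69048
P(N ≥ n) = ρⁿ
P(N ≥ 5) = 0.69048^5
P(N ≥ 5) = 0.1569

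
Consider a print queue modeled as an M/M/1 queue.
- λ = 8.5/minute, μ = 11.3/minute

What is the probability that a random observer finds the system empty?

ρ = λ/μ = 8.5/11.3 = 0.7522
P(0) = 1 - ρ = 1 - 0.7522 = 0.2478
The server is idle 24.78% of the time.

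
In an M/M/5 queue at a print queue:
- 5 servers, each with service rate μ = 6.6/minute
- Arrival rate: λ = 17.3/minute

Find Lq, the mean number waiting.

Traffic intensity: ρ = λ/(cμ) = 17.3/(5×6.6) = 0.5242
Since ρ = 0.5242 < 1, system is stable.
Offered load a = λ/μ = cρ = 17.3/6.6 = 2.6212
P₀ = [ Σₙ₌₀^4 aⁿ/n! + a^5/(5!(1-ρ)) ]⁻¹
Σ = a^0/0! + a^1/1! + a^2/2! + a^3/3! + a^4/4! = 1.0000 + 2.6212 + 3.4354 + 3.0016 + 1.9670 = 12.0252
a^5/(5!(1-ρ)) = 123.7402/(120 × 0.47576) = 2.1674
P₀ = 1/(12.0252 + 2.1674) = 0.07046
Lq = P₀·a^5·ρ / (5!(1-ρ)²) = 0.07046 × 123.7402 × 0.5242 / (120 × 0.2263) = 0.1683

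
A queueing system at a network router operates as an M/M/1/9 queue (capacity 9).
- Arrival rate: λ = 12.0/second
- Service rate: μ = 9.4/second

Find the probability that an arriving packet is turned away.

ρ = λ/μ = 12.0/9.4 = 1.2766
P₀ = (1-ρ)/(1-ρ^(K+1)) = (1-1.2766)/(1-1.2766^10) = -0.2766/-10.4960 = 0.02635
P_K = P₀×ρ^K = 0.02635 × 1.2766^9 = 0.02635 × 9.0052 = 0.2373
Blocking probability = 23.73%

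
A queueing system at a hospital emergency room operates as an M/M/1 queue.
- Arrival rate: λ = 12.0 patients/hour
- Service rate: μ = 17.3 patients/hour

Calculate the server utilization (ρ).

Server utilization: ρ = λ/μ
ρ = 12.0/17.3 = 0.6936
The server is busy 69.36% of the time.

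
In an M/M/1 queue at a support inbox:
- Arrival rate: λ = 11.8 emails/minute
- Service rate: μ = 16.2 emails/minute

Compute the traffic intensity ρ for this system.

Server utilization: ρ = λ/μ
ρ = 11.8/16.2 = 0.7284
The server is busy 72.84% of the time.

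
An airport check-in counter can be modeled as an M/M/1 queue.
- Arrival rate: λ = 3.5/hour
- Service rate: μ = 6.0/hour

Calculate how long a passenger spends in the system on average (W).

First, compute utilization: ρ = λ/μ = 3.5/6.0 = 0.5833
For M/M/1: W = 1/(μ-λ)
W = 1/(6.0-3.5) = 1/2.50
W = 0.4000 hours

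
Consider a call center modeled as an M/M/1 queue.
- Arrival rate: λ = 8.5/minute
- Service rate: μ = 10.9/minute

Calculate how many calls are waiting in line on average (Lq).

ρ = λ/μ = 8.5/10.9 = 0.7798
For M/M/1: Lq = λ²/(μ(μ-λ))
Lq = 72.25/(10.9 × 2.40)
Lq = 2.7619 calls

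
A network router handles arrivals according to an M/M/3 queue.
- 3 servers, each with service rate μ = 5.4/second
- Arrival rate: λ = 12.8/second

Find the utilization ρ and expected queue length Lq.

Traffic intensity: ρ = λ/(cμ) = 12.8/(3×5.4) = 0.7901
Since ρ = 0.7901 < 1, system is stable.
Offered load a = λ/μ = cρ = 12.8/5.4 = 2.3704
P₀ = [ Σₙ₌₀^2 aⁿ/n! + a^3/(3!(1-ρ)) ]⁻¹
Σ = a^0/0! + a^1/1! + a^2/2! = 1.0000 + 2.3704 + 2.8093 = 6.1797
a^3/(3!(1-ρ)) = 13.3183/(6 × 0.209877) = 10.5763
P₀ = 1/(6.1797 + 10.5763) = 0.05968
Lq = P₀·a^3·ρ / (3!(1-ρ)²) = 0.059680 × 13.3183 × 0.79012 / (6 × 0.044048) = 2.3763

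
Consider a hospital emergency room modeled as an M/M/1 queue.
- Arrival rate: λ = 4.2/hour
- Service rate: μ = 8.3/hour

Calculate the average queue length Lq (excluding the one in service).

ρ = λ/μ = 4.2/8.3 = 0.5060
For M/M/1: Lq = λ²/(μ(μ-λ))
Lq = 17.64/(8.3 × 4.10)
Lq = 0.5184 patients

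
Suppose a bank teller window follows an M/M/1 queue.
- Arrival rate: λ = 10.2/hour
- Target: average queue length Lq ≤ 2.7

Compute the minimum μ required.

For M/M/1: Lq = λ²/(μ(μ-λ))
Need Lq ≤ 2.7, i.e. μ(μ-λ) ≥ λ²/2.7
μ² - 10.2μ - 104.04/2.7 ≥ 0  →  μ² - 10.2μ - 38.53333 ≥ 0
Quadratic formula (positive root): μ = [λ + √(λ² + 4×38.53333)]/2
Discriminant: 104.04 + 4×38.53333 = 258.1733, √258.1733 = 16.0678
μ ≥ (10.2 + 16.0678)/2 = 13.1339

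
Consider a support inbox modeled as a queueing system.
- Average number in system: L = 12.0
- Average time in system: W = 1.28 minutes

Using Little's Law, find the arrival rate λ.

Little's Law: L = λW, so λ = L/W
λ = 12.0/1.28 = 9.3750 emails/minute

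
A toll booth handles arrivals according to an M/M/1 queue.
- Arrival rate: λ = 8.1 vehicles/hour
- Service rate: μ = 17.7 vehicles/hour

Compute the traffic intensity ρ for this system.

Server utilization: ρ = λ/μ
ρ = 8.1/17.7 = 0.4576
The server is busy 45.76% of the time.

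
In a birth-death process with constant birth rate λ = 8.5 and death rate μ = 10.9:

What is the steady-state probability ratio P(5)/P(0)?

For constant rates: P(n)/P(0) = (λ/μ)^n
P(5)/P(0) = (8.5/10.9)^5 = 0.77982^5 = 0.2884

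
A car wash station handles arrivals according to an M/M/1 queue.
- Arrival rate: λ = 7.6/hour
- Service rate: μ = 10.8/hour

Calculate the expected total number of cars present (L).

ρ = λ/μ = 7.6/10.8 = 0.7037
For M/M/1: L = λ/(μ-λ)
L = 7.6/(10.8-7.6) = 7.6/3.20
L = 2.3750 cars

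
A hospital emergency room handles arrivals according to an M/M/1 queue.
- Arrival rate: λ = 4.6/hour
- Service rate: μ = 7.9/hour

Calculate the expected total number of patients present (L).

ρ = λ/μ = 4.6/7.9 = 0.5823
For M/M/1: L = λ/(μ-λ)
L = 4.6/(7.9-4.6) = 4.6/3.30
L = 1.3939 patients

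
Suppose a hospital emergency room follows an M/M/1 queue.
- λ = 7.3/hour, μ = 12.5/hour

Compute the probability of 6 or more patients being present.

ρ = λ/μ = 7.3/12.5 = 0.5840
P(N ≥ n) = ρⁿ
P(N ≥ 6) = 0.5840^6
P(N ≥ 6) = 0.03967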